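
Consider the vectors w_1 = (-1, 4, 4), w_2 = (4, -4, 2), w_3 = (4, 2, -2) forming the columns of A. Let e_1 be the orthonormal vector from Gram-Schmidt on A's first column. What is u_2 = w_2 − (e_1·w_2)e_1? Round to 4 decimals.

w_1 = (-1, 4, 4); ‖w_1‖ = 5.7446, so e_1 = (-0.1741, 0.6963, 0.6963).
e_1·w_2 = (-0.1741)·4 + 0.6963·(-4) + 0.6963·2 = -2.0889.
u_2 = w_2 + 2.0889·e_1 = (3.6364, -2.5455, 3.4545).

u_2 = (3.6364, -2.5455, 3.4545)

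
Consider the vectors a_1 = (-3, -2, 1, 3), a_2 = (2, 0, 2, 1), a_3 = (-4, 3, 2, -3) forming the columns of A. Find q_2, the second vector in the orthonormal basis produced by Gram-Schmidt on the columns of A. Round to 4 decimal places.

q_1 = a_1/‖a_1‖ = (-3, -2, 1, 3)/4.7958 = (-0.6255, -0.4170, 0.2085, 0.6255).
r_{12} = q_1·a_2 = -0.2085.
u_2 = a_2 + 0.2085·q_1 = (1.8696, -0.0870, 2.0435, 1.1304).
‖u_2‖ = 2.9927, so q_2 = (0.6247, -0.0291, 0.6828, 0.3777).

q_2 = (0.6247, -0.0291, 0.6828, 0.3777)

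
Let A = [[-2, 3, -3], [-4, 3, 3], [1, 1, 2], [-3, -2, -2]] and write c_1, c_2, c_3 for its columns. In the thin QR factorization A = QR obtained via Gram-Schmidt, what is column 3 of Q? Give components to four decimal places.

q_3 = (-0.7577, 0.5619, 0.2989, -0.1444)

c_1 = (-2, -4, 1, -3); ‖c_1‖ = 5.4772, so q_1 = (-0.3651, -0.7303, 0.1826, -0.5477).
q_1·c_2 = (-0.3651)·3 + (-0.7303)·3 + 0.1826·1 + (-0.5477)·(-2) = -2.0083.
u_2 = c_2 + 2.0083·q_1 = (2.2667, 1.5333, 1.3667, -3.1000).
‖u_2‖ = 4.3551, so q_2 = (0.5205, 0.3521, 0.3138, -0.7118).
q_1·c_3 = (-0.3651)·(-3) + (-0.7303)·3 + 0.1826·2 + (-0.5477)·(-2) = 0.3651; q_2·c_3 = 0.5205·(-3) + 0.3521·3 + 0.3138·2 + (-0.7118)·(-2) = 1.5461.
u_3 = c_3 − 0.3651·q_1 − 1.5461·q_2 = (-3.6714, 2.7223, 1.4482, -0.6995).
‖u_3‖ = 4.8452, so q_3 = (-0.7577, 0.5619, 0.2989, -0.1444).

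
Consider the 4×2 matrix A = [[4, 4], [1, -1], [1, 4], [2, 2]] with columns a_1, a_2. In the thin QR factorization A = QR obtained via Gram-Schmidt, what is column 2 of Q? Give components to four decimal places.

a_1 = (4, 1, 1, 2); ‖a_1‖ = 4.6904, so q_1 = (0.8528, 0.2132, 0.2132, 0.4264).
q_1·a_2 = 0.8528·4 + 0.2132·(-1) + 0.2132·4 + 0.4264·2 = 4.9036.
u_2 = a_2 − 4.9036·q_1 = (-0.1818, -2.0455, 2.9545, -0.0909).
‖u_2‖ = 3.5992, so q_2 = (-0.0505, -0.5683, 0.8209, -0.0253).

q_2 = (-0.0505, -0.5683, 0.8209, -0.0253)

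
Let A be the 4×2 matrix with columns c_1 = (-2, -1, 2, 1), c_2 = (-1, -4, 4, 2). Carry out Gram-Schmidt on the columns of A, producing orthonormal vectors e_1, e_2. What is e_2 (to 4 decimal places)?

e_1 = c_1/‖c_1‖ = (-2, -1, 2, 1)/3.1623 = (-0.6325, -0.3162, 0.6325, 0.3162).
r_{12} = e_1·c_2 = 5.0596.
u_2 = c_2 − 5.0596·e_1 = (2.2000, -2.4000, 0.8000, 0.4000).
‖u_2‖ = 3.3764, so e_2 = (0.6516, -0.7108, 0.2369, 0.1185).

e_2 = (0.6516, -0.7108, 0.2369, 0.1185)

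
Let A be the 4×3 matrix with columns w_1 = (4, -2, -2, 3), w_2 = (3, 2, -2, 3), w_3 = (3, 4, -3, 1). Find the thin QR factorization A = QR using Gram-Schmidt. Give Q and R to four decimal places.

Q = [[0.6963, 0.1279, 0.3514], [-0.3482, 0.9207, 0.0879], [-0.3482, -0.2046, -0.5325], [0.5222, 0.3069, -0.7650]], R = [[5.7446, 3.6556, 2.2630], [0.0000, 3.5548, 4.9869], [0.0000, 0.0000, 2.2382]]

w_1 = (4, -2, -2, 3); ‖w_1‖ = 5.7446, so e_1 = (0.6963, -0.3482, -0.3482, 0.5222).
e_1·w_2 = 0.6963·3 + (-0.3482)·2 + (-0.3482)·(-2) + 0.5222·3 = 3.6556.
u_2 = w_2 − 3.6556·e_1 = (0.4545, 3.2727, -0.7273, 1.0909).
‖u_2‖ = 3.5548, so e_2 = (0.1279, 0.9207, -0.2046, 0.3069).
e_1·w_3 = 0.6963·3 + (-0.3482)·4 + (-0.3482)·(-3) + 0.5222·1 = 2.2630; e_2·w_3 = 0.1279·3 + 0.9207·4 + (-0.2046)·(-3) + 0.3069·1 = 4.9869.
u_3 = w_3 − 2.2630·e_1 − 4.9869·e_2 = (0.7866, 0.1966, -1.1918, -1.7122).
‖u_3‖ = 2.2382, so e_3 = (0.3514, 0.0879, -0.5325, -0.7650).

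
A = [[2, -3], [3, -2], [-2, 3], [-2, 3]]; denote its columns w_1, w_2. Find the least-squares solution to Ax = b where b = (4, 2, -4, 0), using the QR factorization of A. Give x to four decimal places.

x = (0.1333, -0.8000)

w_1 = (2, 3, -2, -2); ‖w_1‖ = 4.5826, so e_1 = (0.4364, 0.6547, -0.4364, -0.4364).
e_1·w_2 = 0.4364·(-3) + 0.6547·(-2) + (-0.4364)·3 + (-0.4364)·3 = -5.2372.
u_2 = w_2 + 5.2372·e_1 = (-0.7143, 1.4286, 0.7143, 0.7143).
‖u_2‖ = 1.8898, so e_2 = (-0.3780, 0.7559, 0.3780, 0.3780).
Qᵀb = (4.8008, -1.5119).
Back-substitute: x_2 = -1.5119/1.8898 = -0.8000.
x_1 = (4.8008 + 5.2372·(-0.8000))/4.5826 = 0.1333.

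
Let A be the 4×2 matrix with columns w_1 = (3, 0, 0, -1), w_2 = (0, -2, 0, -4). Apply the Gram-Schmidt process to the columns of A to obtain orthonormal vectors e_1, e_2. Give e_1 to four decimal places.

e_1 = (0.9487, 0.0000, 0.0000, -0.3162)

w_1 = (3, 0, 0, -1); ‖w_1‖ = 3.1623, so e_1 = (0.9487, 0.0000, 0.0000, -0.3162).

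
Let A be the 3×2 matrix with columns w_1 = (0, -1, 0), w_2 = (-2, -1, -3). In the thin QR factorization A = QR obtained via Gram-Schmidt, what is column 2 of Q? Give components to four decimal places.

q_1 = w_1/‖w_1‖ = (0, -1, 0)/1.0000 = (0.0000, -1.0000, 0.0000).
r_{12} = q_1·w_2 = 1.0000.
u_2 = w_2 − 1.0000·q_1 = (-2.0000, 0.0000, -3.0000).
‖u_2‖ = 3.6056, so q_2 = (-0.5547, 0.0000, -0.8321).

q_2 = (-0.5547, 0.0000, -0.8321)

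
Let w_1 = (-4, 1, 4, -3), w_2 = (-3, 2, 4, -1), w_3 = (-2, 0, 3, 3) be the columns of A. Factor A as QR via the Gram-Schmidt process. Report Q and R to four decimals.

q_1 = w_1/‖w_1‖ = (-4, 1, 4, -3)/6.4807 = (-0.6172, 0.1543, 0.6172, -0.4629).
r_{12} = q_1·w_2 = 5.0920.
u_2 = w_2 − 5.0920·q_1 = (0.1429, 1.2143, 0.8571, 1.3571).
‖u_2‖ = 2.0178, so q_2 = (0.0708, 0.6018, 0.4248, 0.6726).
r_{13} = q_1·w_3 = 1.6973; r_{23} = q_2·w_3 = 3.1506.
u_3 = w_3 − 1.6973·q_1 − 3.1506·q_2 = (-1.1754, -2.1579, 0.6140, 1.6667).
‖u_3‖ = 3.0320, so q_3 = (-0.3877, -0.7117, 0.2025, 0.5497).

Q = [[-0.6172, 0.0708, -0.3877], [0.1543, 0.6018, -0.7117], [0.6172, 0.4248, 0.2025], [-0.4629, 0.6726, 0.5497]], R = [[6.4807, 5.0920, 1.6973], [0.0000, 2.0178, 3.1506], [0.0000, 0.0000, 3.0320]]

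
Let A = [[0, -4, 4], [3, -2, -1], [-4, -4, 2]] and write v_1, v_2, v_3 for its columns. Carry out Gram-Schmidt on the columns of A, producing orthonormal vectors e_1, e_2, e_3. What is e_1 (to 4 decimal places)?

v_1 = (0, 3, -4); ‖v_1‖ = 5.0000, so e_1 = (0.0000, 0.6000, -0.8000).

e_1 = (0.0000, 0.6000, -0.8000)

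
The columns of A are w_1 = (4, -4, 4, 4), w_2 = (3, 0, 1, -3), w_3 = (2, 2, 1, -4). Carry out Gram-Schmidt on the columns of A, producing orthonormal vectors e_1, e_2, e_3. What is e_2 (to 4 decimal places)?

e_2 = (0.6351, 0.0577, 0.1732, -0.7506)

w_1 = (4, -4, 4, 4); ‖w_1‖ = 8.0000, so e_1 = (0.5000, -0.5000, 0.5000, 0.5000).
e_1·w_2 = 0.5000·3 + (-0.5000)·0 + 0.5000·1 + 0.5000·(-3) = 0.5000.
u_2 = w_2 − 0.5000·e_1 = (2.7500, 0.2500, 0.7500, -3.2500).
‖u_2‖ = 4.3301, so e_2 = (0.6351, 0.0577, 0.1732, -0.7506).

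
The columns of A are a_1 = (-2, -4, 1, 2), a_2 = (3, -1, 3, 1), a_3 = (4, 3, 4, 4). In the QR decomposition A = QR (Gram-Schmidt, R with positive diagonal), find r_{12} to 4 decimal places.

r_{12} = 0.6000

e_1 = a_1/‖a_1‖ = (-2, -4, 1, 2)/5.0000 = (-0.4000, -0.8000, 0.2000, 0.4000).
r_{12} = e_1·a_2 = 0.6000.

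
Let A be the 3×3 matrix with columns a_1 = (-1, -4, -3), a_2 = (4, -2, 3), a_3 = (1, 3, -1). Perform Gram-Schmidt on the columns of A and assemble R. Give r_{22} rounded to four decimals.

r_{22} = 5.2951

a_1 = (-1, -4, -3); ‖a_1‖ = 5.0990, so e_1 = (-0.1961, -0.7845, -0.5883).
e_1·a_2 = (-0.1961)·4 + (-0.7845)·(-2) + (-0.5883)·3 = -0.9806.
u_2 = a_2 + 0.9806·e_1 = (3.8077, -2.7692, 2.4231).
r_{22} = ‖u_2‖ = 5.2951.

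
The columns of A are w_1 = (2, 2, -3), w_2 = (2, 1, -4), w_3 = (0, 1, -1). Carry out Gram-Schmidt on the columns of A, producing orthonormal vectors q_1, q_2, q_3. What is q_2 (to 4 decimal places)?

q_2 = (-0.0844, -0.8022, -0.5911)

q_1 = w_1/‖w_1‖ = (2, 2, -3)/4.1231 = (0.4851, 0.4851, -0.7276).
r_{12} = q_1·w_2 = 4.3656.
u_2 = w_2 − 4.3656·q_1 = (-0.1176, -1.1176, -0.8235).
‖u_2‖ = 1.3933, so q_2 = (-0.0844, -0.8022, -0.5911).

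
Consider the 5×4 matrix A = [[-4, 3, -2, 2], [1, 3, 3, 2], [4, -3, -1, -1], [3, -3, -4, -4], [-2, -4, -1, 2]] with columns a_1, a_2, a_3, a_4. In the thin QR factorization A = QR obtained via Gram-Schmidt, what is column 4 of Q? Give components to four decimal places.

a_1 = (-4, 1, 4, 3, -2); ‖a_1‖ = 6.7823, so q_1 = (-0.5898, 0.1474, 0.5898, 0.4423, -0.2949).
q_1·a_2 = (-0.5898)·3 + 0.1474·3 + 0.5898·(-3) + 0.4423·(-3) + (-0.2949)·(-4) = -3.2437.
u_2 = a_2 + 3.2437·q_1 = (1.0870, 3.4783, -1.0870, -1.5652, -4.9565).
‖u_2‖ = 6.4404, so q_2 = (0.1688, 0.5401, -0.1688, -0.2430, -0.7696).
q_1·a_3 = (-0.5898)·(-2) + 0.1474·3 + 0.5898·(-1) + 0.4423·(-4) + (-0.2949)·(-1) = -0.4423; q_2·a_3 = 0.1688·(-2) + 0.5401·3 + (-0.1688)·(-1) + (-0.2430)·(-4) + (-0.7696)·(-1) = 3.1932.
u_3 = a_3 + 0.4423·q_1 − 3.1932·q_2 = (-2.7998, 1.3407, -0.2002, -3.0283, 1.3270).
‖u_3‖ = 4.5396, so q_3 = (-0.6167, 0.2953, -0.0441, -0.6671, 0.2923).
q_1·a_4 = (-0.5898)·2 + 0.1474·2 + 0.5898·(-1) + 0.4423·(-4) + (-0.2949)·2 = -3.8335; q_2·a_4 = 0.1688·2 + 0.5401·2 + (-0.1688)·(-1) + (-0.2430)·(-4) + (-0.7696)·2 = 1.0194; q_3·a_4 = (-0.6167)·2 + 0.2953·2 + (-0.0441)·(-1) + (-0.6671)·(-4) + 0.2923·2 = 2.6543.
u_4 = a_4 + 3.8335·q_1 − 1.0194·q_2 − 2.6543·q_3 = (1.2041, 1.2308, 1.5500, -0.2860, 0.8782).
‖u_4‖ = 2.4940, so q_4 = (0.4828, 0.4935, 0.6215, -0.1147, 0.3521).

q_4 = (0.4828, 0.4935, 0.6215, -0.1147, 0.3521)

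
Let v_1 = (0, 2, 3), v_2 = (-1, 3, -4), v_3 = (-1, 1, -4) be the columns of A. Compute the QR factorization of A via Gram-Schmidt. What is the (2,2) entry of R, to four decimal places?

r_{22} = 4.8198

v_1 = (0, 2, 3); ‖v_1‖ = 3.6056, so q_1 = (0.0000, 0.5547, 0.8321).
q_1·v_2 = 0.0000·(-1) + 0.5547·3 + 0.8321·(-4) = -1.6641.
u_2 = v_2 + 1.6641·q_1 = (-1.0000, 3.9231, -2.6154).
r_{22} = ‖u_2‖ = 4.8198.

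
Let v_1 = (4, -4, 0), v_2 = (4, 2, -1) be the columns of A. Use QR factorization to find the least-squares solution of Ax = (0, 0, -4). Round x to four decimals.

v_1 = (4, -4, 0); ‖v_1‖ = 5.6569, so q_1 = (0.7071, -0.7071, 0.0000).
q_1·v_2 = 0.7071·4 + (-0.7071)·2 + 0.0000·(-1) = 1.4142.
u_2 = v_2 − 1.4142·q_1 = (3.0000, 3.0000, -1.0000).
‖u_2‖ = 4.3589, so q_2 = (0.6882, 0.6882, -0.2294).
Qᵀb = (0.0000, 0.9177).
Back-substitute: x_2 = 0.9177/4.3589 = 0.2105.
x_1 = (0.0000 − 1.4142·0.2105)/5.6569 = -0.0526.

x = (-0.0526, 0.2105)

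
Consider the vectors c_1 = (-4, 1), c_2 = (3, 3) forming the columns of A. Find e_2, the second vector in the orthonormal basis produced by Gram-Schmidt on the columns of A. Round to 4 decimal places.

e_2 = (0.2425, 0.9701)

c_1 = (-4, 1); ‖c_1‖ = 4.1231, so e_1 = (-0.9701, 0.2425).
e_1·c_2 = (-0.9701)·3 + 0.2425·3 = -2.1828.
u_2 = c_2 + 2.1828·e_1 = (0.8824, 3.5294).
‖u_2‖ = 3.6380, so e_2 = (0.2425, 0.9701).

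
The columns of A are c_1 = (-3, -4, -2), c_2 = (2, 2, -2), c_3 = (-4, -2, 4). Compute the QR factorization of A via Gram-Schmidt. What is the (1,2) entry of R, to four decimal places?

r_{12} = -1.8570

e_1 = c_1/‖c_1‖ = (-3, -4, -2)/5.3852 = (-0.5571, -0.7428, -0.3714).
r_{12} = e_1·c_2 = -1.8570.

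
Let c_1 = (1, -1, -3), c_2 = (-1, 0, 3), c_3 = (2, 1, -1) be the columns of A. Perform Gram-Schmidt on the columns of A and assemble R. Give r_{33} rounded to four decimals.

q_1 = c_1/‖c_1‖ = (1, -1, -3)/3.3166 = (0.3015, -0.3015, -0.9045).
r_{12} = q_1·c_2 = -3.0151.
u_2 = c_2 + 3.0151·q_1 = (-0.0909, -0.9091, 0.2727).
‖u_2‖ = 0.9535, so q_2 = (-0.0953, -0.9535, 0.2860).
r_{13} = q_1·c_3 = 1.2060; r_{23} = q_2·c_3 = -1.4302.
u_3 = c_3 − 1.2060·q_1 + 1.4302·q_2 = (1.5000, 0.0000, 0.5000).
r_{33} = ‖u_3‖ = 1.5811.

r_{33} = 1.5811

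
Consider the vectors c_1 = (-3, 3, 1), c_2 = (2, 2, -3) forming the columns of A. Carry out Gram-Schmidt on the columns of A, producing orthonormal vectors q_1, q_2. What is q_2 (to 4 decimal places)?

q_1 = c_1/‖c_1‖ = (-3, 3, 1)/4.3589 = (-0.6882, 0.6882, 0.2294).
r_{12} = q_1·c_2 = -0.6882.
u_2 = c_2 + 0.6882·q_1 = (1.5263, 2.4737, -2.8421).
‖u_2‖ = 4.0653, so q_2 = (0.3755, 0.6085, -0.6991).

q_2 = (0.3755, 0.6085, -0.6991)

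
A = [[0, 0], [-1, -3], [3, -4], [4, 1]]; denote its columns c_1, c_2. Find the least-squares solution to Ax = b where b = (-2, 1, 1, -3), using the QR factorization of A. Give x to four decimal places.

x = (-0.4762, -0.4762)

c_1 = (0, -1, 3, 4); ‖c_1‖ = 5.0990, so e_1 = (0.0000, -0.1961, 0.5883, 0.7845).
e_1·c_2 = 0.0000·0 + (-0.1961)·(-3) + 0.5883·(-4) + 0.7845·1 = -0.9806.
u_2 = c_2 + 0.9806·e_1 = (0.0000, -3.1923, -3.4231, 1.7692).
‖u_2‖ = 5.0038, so e_2 = (0.0000, -0.6380, -0.6841, 0.3536).
Qᵀb = (-1.9612, -2.3828).
Back-substitute: x_2 = -2.3828/5.0038 = -0.4762.
x_1 = (-1.9612 + 0.9806·(-0.4762))/5.0990 = -0.4762.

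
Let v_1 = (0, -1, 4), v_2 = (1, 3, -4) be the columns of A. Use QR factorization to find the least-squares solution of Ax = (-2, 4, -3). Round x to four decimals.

v_1 = (0, -1, 4); ‖v_1‖ = 4.1231, so e_1 = (0.0000, -0.2425, 0.9701).
e_1·v_2 = 0.0000·1 + (-0.2425)·3 + 0.9701·(-4) = -4.6082.
u_2 = v_2 + 4.6082·e_1 = (1.0000, 1.8824, 0.4706).
‖u_2‖ = 2.1828, so e_2 = (0.4581, 0.8623, 0.2156).
Qᵀb = (-3.8806, 1.8864).
Back-substitute: x_2 = 1.8864/2.1828 = 0.8642.
x_1 = (-3.8806 + 4.6082·0.8642)/4.1231 = 0.0247.

x = (0.0247, 0.8642)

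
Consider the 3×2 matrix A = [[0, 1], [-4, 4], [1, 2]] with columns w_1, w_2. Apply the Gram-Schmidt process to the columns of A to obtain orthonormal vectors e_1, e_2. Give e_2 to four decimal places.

e_2 = (0.3249, 0.2294, 0.9175)

w_1 = (0, -4, 1); ‖w_1‖ = 4.1231, so e_1 = (0.0000, -0.9701, 0.2425).
e_1·w_2 = 0.0000·1 + (-0.9701)·4 + 0.2425·2 = -3.3955.
u_2 = w_2 + 3.3955·e_1 = (1.0000, 0.7059, 2.8235).
‖u_2‖ = 3.0774, so e_2 = (0.3249, 0.2294, 0.9175).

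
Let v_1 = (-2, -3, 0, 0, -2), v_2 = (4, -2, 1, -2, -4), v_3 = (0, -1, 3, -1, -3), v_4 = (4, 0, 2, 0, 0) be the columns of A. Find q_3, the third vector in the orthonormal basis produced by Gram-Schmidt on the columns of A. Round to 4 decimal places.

v_1 = (-2, -3, 0, 0, -2); ‖v_1‖ = 4.1231, so q_1 = (-0.4851, -0.7276, 0.0000, 0.0000, -0.4851).
q_1·v_2 = (-0.4851)·4 + (-0.7276)·(-2) + 0.0000·1 + 0.0000·(-2) + (-0.4851)·(-4) = 1.4552.
u_2 = v_2 − 1.4552·q_1 = (4.7059, -0.9412, 1.0000, -2.0000, -3.2941).
‖u_2‖ = 6.2356, so q_2 = (0.7547, -0.1509, 0.1604, -0.3207, -0.5283).
q_1·v_3 = (-0.4851)·0 + (-0.7276)·(-1) + 0.0000·3 + 0.0000·(-1) + (-0.4851)·(-3) = 2.1828; q_2·v_3 = 0.7547·0 + (-0.1509)·(-1) + 0.1604·3 + (-0.3207)·(-1) + (-0.5283)·(-3) = 2.5376.
u_3 = v_3 − 2.1828·q_1 − 2.5376·q_2 = (-0.8563, 0.9713, 2.5930, -0.1861, -0.6006).
‖u_3‖ = 2.9658, so q_3 = (-0.2887, 0.3275, 0.8743, -0.0627, -0.2025).

q_3 = (-0.2887, 0.3275, 0.8743, -0.0627, -0.2025)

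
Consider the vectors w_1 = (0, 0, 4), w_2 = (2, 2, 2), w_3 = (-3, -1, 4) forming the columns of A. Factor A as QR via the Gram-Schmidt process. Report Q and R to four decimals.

Q = [[0.0000, 0.7071, -0.7071], [0.0000, 0.7071, 0.7071], [1.0000, 0.0000, 0.0000]], R = [[4.0000, 2.0000, 4.0000], [0.0000, 2.8284, -2.8284], [0.0000, 0.0000, 1.4142]]

w_1 = (0, 0, 4); ‖w_1‖ = 4.0000, so e_1 = (0.0000, 0.0000, 1.0000).
e_1·w_2 = 0.0000·2 + 0.0000·2 + 1.0000·2 = 2.0000.
u_2 = w_2 − 2.0000·e_1 = (2.0000, 2.0000, 0.0000).
‖u_2‖ = 2.8284, so e_2 = (0.7071, 0.7071, 0.0000).
e_1·w_3 = 0.0000·(-3) + 0.0000·(-1) + 1.0000·4 = 4.0000; e_2·w_3 = 0.7071·(-3) + 0.7071·(-1) + 0.0000·4 = -2.8284.
u_3 = w_3 − 4.0000·e_1 + 2.8284·e_2 = (-1.0000, 1.0000, 0.0000).
‖u_3‖ = 1.4142, so e_3 = (-0.7071, 0.7071, 0.0000).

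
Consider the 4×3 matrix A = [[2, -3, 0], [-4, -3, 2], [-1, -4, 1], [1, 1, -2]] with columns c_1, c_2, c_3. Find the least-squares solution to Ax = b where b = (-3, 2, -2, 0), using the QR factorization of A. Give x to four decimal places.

x = (-0.8815, 0.5492, -0.1230)

q_1 = c_1/‖c_1‖ = (2, -4, -1, 1)/4.6904 = (0.4264, -0.8528, -0.2132, 0.2132).
r_{12} = q_1·c_2 = 2.3452.
u_2 = c_2 − 2.3452·q_1 = (-4.0000, -1.0000, -3.5000, 0.5000).
‖u_2‖ = 5.4314, so q_2 = (-0.7365, -0.1841, -0.6444, 0.0921).
r_{13} = q_1·c_3 = -2.3452; r_{23} = q_2·c_3 = -1.1967.
u_3 = c_3 + 2.3452·q_1 + 1.1967·q_2 = (0.1186, -0.2203, -0.2712, -1.3898).
‖u_3‖ = 1.4380, so q_3 = (0.0825, -0.1532, -0.1886, -0.9665).
Qᵀb = (-2.5584, 3.1300, -0.1768).
Back-substitute: x_3 = -0.1768/1.4380 = -0.1230.
x_2 = (3.1300 + 1.1967·(-0.1230))/5.4314 = 0.5492.
x_1 = (-2.5584 − 2.3452·0.5492 + 2.3452·(-0.1230))/4.6904 = -0.8815.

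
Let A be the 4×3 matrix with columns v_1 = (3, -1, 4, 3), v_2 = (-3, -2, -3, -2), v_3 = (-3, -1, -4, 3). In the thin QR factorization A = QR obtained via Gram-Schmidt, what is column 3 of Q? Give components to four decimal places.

e_1 = v_1/‖v_1‖ = (3, -1, 4, 3)/5.9161 = (0.5071, -0.1690, 0.6761, 0.5071).
r_{12} = e_1·v_2 = -4.2258.
u_2 = v_2 + 4.2258·e_1 = (-0.8571, -2.7143, -0.1429, 0.1429).
‖u_2‖ = 2.8536, so e_2 = (-0.3004, -0.9512, -0.0501, 0.0501).
r_{13} = e_1·v_3 = -2.5355; r_{23} = e_2·v_3 = 2.2028.
u_3 = v_3 + 2.5355·e_1 − 2.2028·e_2 = (-1.0526, 0.6667, -2.1754, 4.1754).
‖u_3‖ = 4.8702, so e_3 = (-0.2161, 0.1369, -0.4467, 0.8573).

e_3 = (-0.2161, 0.1369, -0.4467, 0.8573)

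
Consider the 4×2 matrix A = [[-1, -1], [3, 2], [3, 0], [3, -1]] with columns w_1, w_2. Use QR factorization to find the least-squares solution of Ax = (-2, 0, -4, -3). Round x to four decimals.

x = (-0.8816, 1.4211)

w_1 = (-1, 3, 3, 3); ‖w_1‖ = 5.2915, so q_1 = (-0.1890, 0.5669, 0.5669, 0.5669).
q_1·w_2 = (-0.1890)·(-1) + 0.5669·2 + 0.5669·0 + 0.5669·(-1) = 0.7559.
u_2 = w_2 − 0.7559·q_1 = (-0.8571, 1.5714, -0.4286, -1.4286).
‖u_2‖ = 2.3299, so q_2 = (-0.3679, 0.6745, -0.1839, -0.6131).
Qᵀb = (-3.5907, 3.3110).
Back-substitute: x_2 = 3.3110/2.3299 = 1.4211.
x_1 = (-3.5907 − 0.7559·1.4211)/5.2915 = -0.8816.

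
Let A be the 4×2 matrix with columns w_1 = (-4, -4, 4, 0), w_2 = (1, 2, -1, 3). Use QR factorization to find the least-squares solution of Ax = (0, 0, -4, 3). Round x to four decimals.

w_1 = (-4, -4, 4, 0); ‖w_1‖ = 6.9282, so q_1 = (-0.5774, -0.5774, 0.5774, 0.0000).
q_1·w_2 = (-0.5774)·1 + (-0.5774)·2 + 0.5774·(-1) + 0.0000·3 = -2.3094.
u_2 = w_2 + 2.3094·q_1 = (-0.3333, 0.6667, 0.3333, 3.0000).
‖u_2‖ = 3.1091, so q_2 = (-0.1072, 0.2144, 0.1072, 0.9649).
Qᵀb = (-2.3094, 2.4659).
Back-substitute: x_2 = 2.4659/3.1091 = 0.7931.
x_1 = (-2.3094 + 2.3094·0.7931)/6.9282 = -0.0690.

x = (-0.0690, 0.7931)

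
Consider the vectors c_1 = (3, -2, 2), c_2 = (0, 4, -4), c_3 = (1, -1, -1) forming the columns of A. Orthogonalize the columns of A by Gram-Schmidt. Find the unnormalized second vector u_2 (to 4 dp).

c_1 = (3, -2, 2); ‖c_1‖ = 4.1231, so e_1 = (0.7276, -0.4851, 0.4851).
e_1·c_2 = 0.7276·0 + (-0.4851)·4 + 0.4851·(-4) = -3.8806.
u_2 = c_2 + 3.8806·e_1 = (2.8235, 2.1176, -2.1176).

u_2 = (2.8235, 2.1176, -2.1176)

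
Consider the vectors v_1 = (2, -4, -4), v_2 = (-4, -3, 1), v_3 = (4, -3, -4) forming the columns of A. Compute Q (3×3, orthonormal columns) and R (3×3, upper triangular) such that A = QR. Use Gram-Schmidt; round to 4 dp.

Q = [[0.3333, -0.7845, 0.5230], [-0.6667, -0.5883, -0.4576], [-0.6667, 0.1961, 0.7191]], R = [[6.0000, 0.0000, 6.0000], [0.0000, 5.0990, -2.1573], [0.0000, 0.0000, 0.5883]]

e_1 = v_1/‖v_1‖ = (2, -4, -4)/6.0000 = (0.3333, -0.6667, -0.6667).
r_{12} = e_1·v_2 = 0.0000.
u_2 = v_2 + 0.0000·e_1 = (-4.0000, -3.0000, 1.0000).
‖u_2‖ = 5.0990, so e_2 = (-0.7845, -0.5883, 0.1961).
r_{13} = e_1·v_3 = 6.0000; r_{23} = e_2·v_3 = -2.1573.
u_3 = v_3 − 6.0000·e_1 + 2.1573·e_2 = (0.3077, -0.2692, 0.4231).
‖u_3‖ = 0.5883, so e_3 = (0.5230, -0.4576, 0.7191).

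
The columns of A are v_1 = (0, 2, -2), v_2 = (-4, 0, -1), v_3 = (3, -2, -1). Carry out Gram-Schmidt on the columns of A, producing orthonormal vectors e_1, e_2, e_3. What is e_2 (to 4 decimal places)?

e_2 = (-0.9847, -0.1231, -0.1231)

v_1 = (0, 2, -2); ‖v_1‖ = 2.8284, so e_1 = (0.0000, 0.7071, -0.7071).
e_1·v_2 = 0.0000·(-4) + 0.7071·0 + (-0.7071)·(-1) = 0.7071.
u_2 = v_2 − 0.7071·e_1 = (-4.0000, -0.5000, -0.5000).
‖u_2‖ = 4.0620, so e_2 = (-0.9847, -0.1231, -0.1231).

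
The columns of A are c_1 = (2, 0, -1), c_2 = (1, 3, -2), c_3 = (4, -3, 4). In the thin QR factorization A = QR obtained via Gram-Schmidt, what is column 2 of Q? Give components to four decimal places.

q_2 = (-0.1826, 0.9129, -0.3651)

c_1 = (2, 0, -1); ‖c_1‖ = 2.2361, so q_1 = (0.8944, 0.0000, -0.4472).
q_1·c_2 = 0.8944·1 + 0.0000·3 + (-0.4472)·(-2) = 1.7889.
u_2 = c_2 − 1.7889·q_1 = (-0.6000, 3.0000, -1.2000).
‖u_2‖ = 3.2863, so q_2 = (-0.1826, 0.9129, -0.3651).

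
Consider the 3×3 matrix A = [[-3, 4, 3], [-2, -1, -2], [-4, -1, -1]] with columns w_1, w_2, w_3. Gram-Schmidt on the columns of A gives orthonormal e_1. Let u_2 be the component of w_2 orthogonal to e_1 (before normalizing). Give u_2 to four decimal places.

e_1 = w_1/‖w_1‖ = (-3, -2, -4)/5.3852 = (-0.5571, -0.3714, -0.7428).
r_{12} = e_1·w_2 = -1.1142.
u_2 = w_2 + 1.1142·e_1 = (3.3793, -1.4138, -1.8276).

u_2 = (3.3793, -1.4138, -1.8276)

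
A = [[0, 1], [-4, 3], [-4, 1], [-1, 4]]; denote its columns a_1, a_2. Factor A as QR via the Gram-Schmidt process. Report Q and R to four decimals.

Q = [[0.0000, 0.2592], [-0.6963, 0.1493], [-0.6963, -0.3692], [-0.1741, 0.8799]], R = [[5.7446, -3.4816], [0.0000, 3.8573]]

a_1 = (0, -4, -4, -1); ‖a_1‖ = 5.7446, so e_1 = (0.0000, -0.6963, -0.6963, -0.1741).
e_1·a_2 = 0.0000·1 + (-0.6963)·3 + (-0.6963)·1 + (-0.1741)·4 = -3.4816.
u_2 = a_2 + 3.4816·e_1 = (1.0000, 0.5758, -1.4242, 3.3939).
‖u_2‖ = 3.8573, so e_2 = (0.2592, 0.1493, -0.3692, 0.8799).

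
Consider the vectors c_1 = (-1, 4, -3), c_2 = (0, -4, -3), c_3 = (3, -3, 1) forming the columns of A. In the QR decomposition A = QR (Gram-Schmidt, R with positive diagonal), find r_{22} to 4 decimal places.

r_{22} = 4.8078

c_1 = (-1, 4, -3); ‖c_1‖ = 5.0990, so q_1 = (-0.1961, 0.7845, -0.5883).
q_1·c_2 = (-0.1961)·0 + 0.7845·(-4) + (-0.5883)·(-3) = -1.3728.
u_2 = c_2 + 1.3728·q_1 = (-0.2692, -2.9231, -3.8077).
r_{22} = ‖u_2‖ = 4.8078.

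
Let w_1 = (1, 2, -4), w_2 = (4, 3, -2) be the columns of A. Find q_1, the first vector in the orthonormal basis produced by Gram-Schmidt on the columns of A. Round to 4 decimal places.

q_1 = (0.2182, 0.4364, -0.8729)

w_1 = (1, 2, -4); ‖w_1‖ = 4.5826, so q_1 = (0.2182, 0.4364, -0.8729).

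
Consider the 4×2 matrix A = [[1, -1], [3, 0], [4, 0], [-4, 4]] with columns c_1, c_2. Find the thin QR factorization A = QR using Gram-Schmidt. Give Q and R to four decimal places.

Q = [[0.1543, -0.1871], [0.4629, 0.3817], [0.6172, 0.5090], [-0.6172, 0.7485]], R = [[6.4807, -2.6232], [0.0000, 3.1810]]

e_1 = c_1/‖c_1‖ = (1, 3, 4, -4)/6.4807 = (0.1543, 0.4629, 0.6172, -0.6172).
r_{12} = e_1·c_2 = -2.6232.
u_2 = c_2 + 2.6232·e_1 = (-0.5952, 1.2143, 1.6190, 2.3810).
‖u_2‖ = 3.1810, so e_2 = (-0.1871, 0.3817, 0.5090, 0.7485).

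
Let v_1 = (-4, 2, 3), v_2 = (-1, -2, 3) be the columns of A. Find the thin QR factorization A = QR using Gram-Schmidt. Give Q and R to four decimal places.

Q = [[-0.7428, 0.0721], [0.3714, -0.7828], [0.5571, 0.6180]], R = [[5.3852, 1.6713], [0.0000, 3.3477]]

e_1 = v_1/‖v_1‖ = (-4, 2, 3)/5.3852 = (-0.7428, 0.3714, 0.5571).
r_{12} = e_1·v_2 = 1.6713.
u_2 = v_2 − 1.6713·e_1 = (0.2414, -2.6207, 2.0690).
‖u_2‖ = 3.3477, so e_2 = (0.0721, -0.7828, 0.6180).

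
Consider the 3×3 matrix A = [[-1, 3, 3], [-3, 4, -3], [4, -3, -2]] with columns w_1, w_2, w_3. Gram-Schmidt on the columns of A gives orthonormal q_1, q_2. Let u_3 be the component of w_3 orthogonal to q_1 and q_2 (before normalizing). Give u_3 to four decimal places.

q_1 = w_1/‖w_1‖ = (-1, -3, 4)/5.0990 = (-0.1961, -0.5883, 0.7845).
r_{12} = q_1·w_2 = -5.2951.
u_2 = w_2 + 5.2951·q_1 = (1.9615, 0.8846, 1.1538).
‖u_2‖ = 2.4416, so q_2 = (0.8034, 0.3623, 0.4726).
r_{13} = q_1·w_3 = -0.3922; r_{23} = q_2·w_3 = 0.3781.
u_3 = w_3 + 0.3922·q_1 − 0.3781·q_2 = (2.6194, -3.3677, -1.8710).

u_3 = (2.6194, -3.3677, -1.8710)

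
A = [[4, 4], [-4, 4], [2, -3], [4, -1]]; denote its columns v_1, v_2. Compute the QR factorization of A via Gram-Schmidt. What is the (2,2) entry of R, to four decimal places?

v_1 = (4, -4, 2, 4); ‖v_1‖ = 7.2111, so e_1 = (0.5547, -0.5547, 0.2774, 0.5547).
e_1·v_2 = 0.5547·4 + (-0.5547)·4 + 0.2774·(-3) + 0.5547·(-1) = -1.3868.
u_2 = v_2 + 1.3868·e_1 = (4.7692, 3.2308, -2.6154, -0.2308).
r_{22} = ‖u_2‖ = 6.3306.

r_{22} = 6.3306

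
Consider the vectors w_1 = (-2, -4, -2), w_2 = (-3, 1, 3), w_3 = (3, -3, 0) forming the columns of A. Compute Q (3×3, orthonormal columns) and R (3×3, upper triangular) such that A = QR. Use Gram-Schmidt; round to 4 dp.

Q = [[-0.4082, -0.7785, 0.4767], [-0.8165, 0.0778, -0.5721], [-0.4082, 0.6228, 0.6674]], R = [[4.8990, -0.8165, 1.2247], [0.0000, 4.2817, -2.5690], [0.0000, 0.0000, 3.1464]]

q_1 = w_1/‖w_1‖ = (-2, -4, -2)/4.8990 = (-0.4082, -0.8165, -0.4082).
r_{12} = q_1·w_2 = -0.8165.
u_2 = w_2 + 0.8165·q_1 = (-3.3333, 0.3333, 2.6667).
‖u_2‖ = 4.2817, so q_2 = (-0.7785, 0.0778, 0.6228).
r_{13} = q_1·w_3 = 1.2247; r_{23} = q_2·w_3 = -2.5690.
u_3 = w_3 − 1.2247·q_1 + 2.5690·q_2 = (1.5000, -1.8000, 2.1000).
‖u_3‖ = 3.1464, so q_3 = (0.4767, -0.5721, 0.6674).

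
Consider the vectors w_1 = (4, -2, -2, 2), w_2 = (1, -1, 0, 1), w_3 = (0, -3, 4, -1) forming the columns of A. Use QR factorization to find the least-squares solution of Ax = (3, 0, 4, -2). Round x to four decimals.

x = (1.2414, -3.7586, 1.1724)

e_1 = w_1/‖w_1‖ = (4, -2, -2, 2)/5.2915 = (0.7559, -0.3780, -0.3780, 0.3780).
r_{12} = e_1·w_2 = 1.5119.
u_2 = w_2 − 1.5119·e_1 = (-0.1429, -0.4286, 0.5714, 0.4286).
‖u_2‖ = 0.8452, so e_2 = (-0.1690, -0.5071, 0.6761, 0.5071).
r_{13} = e_1·w_3 = -0.7559; r_{23} = e_2·w_3 = 3.7187.
u_3 = w_3 + 0.7559·e_1 − 3.7187·e_2 = (1.2000, -1.4000, 1.2000, -2.6000).
‖u_3‖ = 3.4059, so e_3 = (0.3523, -0.4111, 0.3523, -0.7634).
Qᵀb = (0.0000, 1.1832, 3.9931).
Back-substitute: x_3 = 3.9931/3.4059 = 1.1724.
x_2 = (1.1832 − 3.7187·1.1724)/0.8452 = -3.7586.
x_1 = (0.0000 − 1.5119·(-3.7586) + 0.7559·1.1724)/5.2915 = 1.2414.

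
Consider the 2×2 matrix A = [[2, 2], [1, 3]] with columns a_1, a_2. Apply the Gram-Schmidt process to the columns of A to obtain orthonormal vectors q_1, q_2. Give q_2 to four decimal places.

a_1 = (2, 1); ‖a_1‖ = 2.2361, so q_1 = (0.8944, 0.4472).
q_1·a_2 = 0.8944·2 + 0.4472·3 = 3.1305.
u_2 = a_2 − 3.1305·q_1 = (-0.8000, 1.6000).
‖u_2‖ = 1.7889, so q_2 = (-0.4472, 0.8944).

q_2 = (-0.4472, 0.8944)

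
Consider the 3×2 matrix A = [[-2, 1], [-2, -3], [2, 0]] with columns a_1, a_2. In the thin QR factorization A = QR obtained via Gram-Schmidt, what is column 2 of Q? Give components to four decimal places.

e_2 = (0.5661, -0.7926, -0.2265)

a_1 = (-2, -2, 2); ‖a_1‖ = 3.4641, so e_1 = (-0.5774, -0.5774, 0.5774).
e_1·a_2 = (-0.5774)·1 + (-0.5774)·(-3) + 0.5774·0 = 1.1547.
u_2 = a_2 − 1.1547·e_1 = (1.6667, -2.3333, -0.6667).
‖u_2‖ = 2.9439, so e_2 = (0.5661, -0.7926, -0.2265).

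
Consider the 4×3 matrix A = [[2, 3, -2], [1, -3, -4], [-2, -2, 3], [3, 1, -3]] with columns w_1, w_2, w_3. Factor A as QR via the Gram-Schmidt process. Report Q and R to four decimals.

w_1 = (2, 1, -2, 3); ‖w_1‖ = 4.2426, so q_1 = (0.4714, 0.2357, -0.4714, 0.7071).
q_1·w_2 = 0.4714·3 + 0.2357·(-3) + (-0.4714)·(-2) + 0.7071·1 = 2.3570.
u_2 = w_2 − 2.3570·q_1 = (1.8889, -3.5556, -0.8889, -0.6667).
‖u_2‖ = 4.1767, so q_2 = (0.4522, -0.8513, -0.2128, -0.1596).
q_1·w_3 = 0.4714·(-2) + 0.2357·(-4) + (-0.4714)·3 + 0.7071·(-3) = -5.4212; q_2·w_3 = 0.4522·(-2) + (-0.8513)·(-4) + (-0.2128)·3 + (-0.1596)·(-3) = 2.3411.
u_3 = w_3 + 5.4212·q_1 − 2.3411·q_2 = (-0.5032, -0.7293, 0.9427, 1.2070).
‖u_3‖ = 1.7693, so q_3 = (-0.2844, -0.4122, 0.5328, 0.6822).

Q = [[0.4714, 0.4522, -0.2844], [0.2357, -0.8513, -0.4122], [-0.4714, -0.2128, 0.5328], [0.7071, -0.1596, 0.6822]], R = [[4.2426, 2.3570, -5.4212], [0.0000, 4.1767, 2.3411], [0.0000, 0.0000, 1.7693]]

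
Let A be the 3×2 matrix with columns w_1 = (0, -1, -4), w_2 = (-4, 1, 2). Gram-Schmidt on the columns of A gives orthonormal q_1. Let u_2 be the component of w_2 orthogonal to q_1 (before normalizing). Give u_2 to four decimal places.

u_2 = (-4.0000, 0.4706, -0.1176)

w_1 = (0, -1, -4); ‖w_1‖ = 4.1231, so q_1 = (0.0000, -0.2425, -0.9701).
q_1·w_2 = 0.0000·(-4) + (-0.2425)·1 + (-0.9701)·2 = -2.1828.
u_2 = w_2 + 2.1828·q_1 = (-4.0000, 0.4706, -0.1176).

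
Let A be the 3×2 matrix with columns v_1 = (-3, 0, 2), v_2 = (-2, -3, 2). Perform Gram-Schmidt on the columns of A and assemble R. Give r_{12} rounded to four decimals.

r_{12} = 2.7735

q_1 = v_1/‖v_1‖ = (-3, 0, 2)/3.6056 = (-0.8321, 0.0000, 0.5547).
r_{12} = q_1·v_2 = 2.7735.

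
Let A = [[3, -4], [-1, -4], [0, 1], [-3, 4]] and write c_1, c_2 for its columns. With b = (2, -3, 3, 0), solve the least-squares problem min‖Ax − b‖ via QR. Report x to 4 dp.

c_1 = (3, -1, 0, -3); ‖c_1‖ = 4.3589, so q_1 = (0.6882, -0.2294, 0.0000, -0.6882).
q_1·c_2 = 0.6882·(-4) + (-0.2294)·(-4) + 0.0000·1 + (-0.6882)·4 = -4.5883.
u_2 = c_2 + 4.5883·q_1 = (-0.8421, -5.0526, 1.0000, 0.8421).
‖u_2‖ = 5.2865, so q_2 = (-0.1593, -0.9558, 0.1892, 0.1593).
Qᵀb = (2.0647, 3.1162).
Back-substitute: x_2 = 3.1162/5.2865 = 0.5895.
x_1 = (2.0647 + 4.5883·0.5895)/4.3589 = 1.0942.

x = (1.0942, 0.5895)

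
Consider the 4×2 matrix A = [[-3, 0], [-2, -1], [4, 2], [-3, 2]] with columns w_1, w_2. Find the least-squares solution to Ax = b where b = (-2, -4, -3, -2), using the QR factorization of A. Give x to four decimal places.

x = (0.2945, -0.7975)

w_1 = (-3, -2, 4, -3); ‖w_1‖ = 6.1644, so q_1 = (-0.4867, -0.3244, 0.6489, -0.4867).
q_1·w_2 = (-0.4867)·0 + (-0.3244)·(-1) + 0.6489·2 + (-0.4867)·2 = 0.6489.
u_2 = w_2 − 0.6489·q_1 = (0.3158, -0.7895, 1.5789, 2.3158).
‖u_2‖ = 2.9290, so q_2 = (0.1078, -0.2695, 0.5391, 0.7906).
Qᵀb = (1.2978, -2.3360).
Back-substitute: x_2 = -2.3360/2.9290 = -0.7975.
x_1 = (1.2978 − 0.6489·(-0.7975))/6.1644 = 0.2945.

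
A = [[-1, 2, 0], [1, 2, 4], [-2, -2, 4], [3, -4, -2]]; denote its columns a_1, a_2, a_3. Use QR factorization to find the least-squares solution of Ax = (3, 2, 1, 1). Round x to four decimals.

a_1 = (-1, 1, -2, 3); ‖a_1‖ = 3.8730, so e_1 = (-0.2582, 0.2582, -0.5164, 0.7746).
e_1·a_2 = (-0.2582)·2 + 0.2582·2 + (-0.5164)·(-2) + 0.7746·(-4) = -2.0656.
u_2 = a_2 + 2.0656·e_1 = (1.4667, 2.5333, -3.0667, -2.4000).
‖u_2‖ = 4.8717, so e_2 = (0.3011, 0.5200, -0.6295, -0.4926).
e_1·a_3 = (-0.2582)·0 + 0.2582·4 + (-0.5164)·4 + 0.7746·(-2) = -2.5820; e_2·a_3 = 0.3011·0 + 0.5200·4 + (-0.6295)·4 + (-0.4926)·(-2) = 0.5474.
u_3 = a_3 + 2.5820·e_1 − 0.5474·e_2 = (-0.8315, 4.3820, 3.0112, 0.2697).
‖u_3‖ = 5.3883, so e_3 = (-0.1543, 0.8132, 0.5588, 0.0500).
Qᵀb = (0.0000, 0.8211, 1.7725).
Back-substitute: x_3 = 1.7725/5.3883 = 0.3289.
x_2 = (0.8211 − 0.5474·0.3289)/4.8717 = 0.1316.
x_1 = (0.0000 + 2.0656·0.1316 + 2.5820·0.3289)/3.8730 = 0.2895.

x = (0.2895, 0.1316, 0.3289)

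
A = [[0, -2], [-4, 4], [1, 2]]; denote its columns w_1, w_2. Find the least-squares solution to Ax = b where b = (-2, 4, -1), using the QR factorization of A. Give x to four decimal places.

e_1 = w_1/‖w_1‖ = (0, -4, 1)/4.1231 = (0.0000, -0.9701, 0.2425).
r_{12} = e_1·w_2 = -3.3955.
u_2 = w_2 + 3.3955·e_1 = (-2.0000, 0.7059, 2.8235).
‖u_2‖ = 3.5314, so e_2 = (-0.5664, 0.1999, 0.7996).
Qᵀb = (-4.1231, 1.1327).
Back-substitute: x_2 = 1.1327/3.5314 = 0.3208.
x_1 = (-4.1231 + 3.3955·0.3208)/4.1231 = -0.7358.

x = (-0.7358, 0.3208)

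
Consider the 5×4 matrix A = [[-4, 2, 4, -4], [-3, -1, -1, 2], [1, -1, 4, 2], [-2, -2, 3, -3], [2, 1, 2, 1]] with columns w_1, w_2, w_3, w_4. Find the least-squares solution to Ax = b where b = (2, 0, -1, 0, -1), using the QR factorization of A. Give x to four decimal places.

w_1 = (-4, -3, 1, -2, 2); ‖w_1‖ = 5.8310, so q_1 = (-0.6860, -0.5145, 0.1715, -0.3430, 0.3430).
q_1·w_2 = (-0.6860)·2 + (-0.5145)·(-1) + 0.1715·(-1) + (-0.3430)·(-2) + 0.3430·1 = 0.0000.
u_2 = w_2 + 0.0000·q_1 = (2.0000, -1.0000, -1.0000, -2.0000, 1.0000).
‖u_2‖ = 3.3166, so q_2 = (0.6030, -0.3015, -0.3015, -0.6030, 0.3015).
q_1·w_3 = (-0.6860)·4 + (-0.5145)·(-1) + 0.1715·4 + (-0.3430)·3 + 0.3430·2 = -1.8865; q_2·w_3 = 0.6030·4 + (-0.3015)·(-1) + (-0.3015)·4 + (-0.6030)·3 + 0.3015·2 = 0.3015.
u_3 = w_3 + 1.8865·q_1 − 0.3015·q_2 = (2.5241, -1.8797, 4.4144, 2.5348, 2.5561).
‖u_3‖ = 6.5077, so q_3 = (0.3879, -0.2888, 0.6783, 0.3895, 0.3928).
q_1·w_4 = (-0.6860)·(-4) + (-0.5145)·2 + 0.1715·2 + (-0.3430)·(-3) + 0.3430·1 = 3.4300; q_2·w_4 = 0.6030·(-4) + (-0.3015)·2 + (-0.3015)·2 + (-0.6030)·(-3) + 0.3015·1 = -1.5076; q_3·w_4 = 0.3879·(-4) + (-0.2888)·2 + 0.6783·2 + 0.3895·(-3) + 0.3928·1 = -1.5481.
u_4 = w_4 − 3.4300·q_1 + 1.5076·q_2 + 1.5481·q_3 = (-0.1375, 2.8630, 2.0074, -2.1296, 0.8862).
‖u_4‖ = 4.1912, so q_4 = (-0.0328, 0.6831, 0.4790, -0.5081, 0.2114).
Qᵀb = (-1.8865, 1.2060, -0.2954, -0.7560).
Back-substitute: x_4 = -0.7560/4.1912 = -0.1804.
x_3 = (-0.2954 + 1.5481·(-0.1804))/6.5077 = -0.0883.
x_2 = (1.2060 − 0.3015·(-0.0883) + 1.5076·(-0.1804))/3.3166 = 0.2897.
x_1 = (-1.8865 + 0.0000·0.2897 + 1.8865·(-0.0883) − 3.4300·(-0.1804))/5.8310 = -0.2460.

x = (-0.2460, 0.2897, -0.0883, -0.1804)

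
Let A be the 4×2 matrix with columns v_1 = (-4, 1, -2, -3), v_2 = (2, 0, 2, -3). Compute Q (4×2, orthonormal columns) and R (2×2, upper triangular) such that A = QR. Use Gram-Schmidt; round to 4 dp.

v_1 = (-4, 1, -2, -3); ‖v_1‖ = 5.4772, so q_1 = (-0.7303, 0.1826, -0.3651, -0.5477).
q_1·v_2 = (-0.7303)·2 + 0.1826·0 + (-0.3651)·2 + (-0.5477)·(-3) = -0.5477.
u_2 = v_2 + 0.5477·q_1 = (1.6000, 0.1000, 1.8000, -3.3000).
‖u_2‖ = 4.0866, so q_2 = (0.3915, 0.0245, 0.4405, -0.8075).

Q = [[-0.7303, 0.3915], [0.1826, 0.0245], [-0.3651, 0.4405], [-0.5477, -0.8075]], R = [[5.4772, -0.5477], [0.0000, 4.0866]]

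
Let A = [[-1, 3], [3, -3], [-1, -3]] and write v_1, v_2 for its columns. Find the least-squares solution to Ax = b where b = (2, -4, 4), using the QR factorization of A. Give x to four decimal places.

v_1 = (-1, 3, -1); ‖v_1‖ = 3.3166, so e_1 = (-0.3015, 0.9045, -0.3015).
e_1·v_2 = (-0.3015)·3 + 0.9045·(-3) + (-0.3015)·(-3) = -2.7136.
u_2 = v_2 + 2.7136·e_1 = (2.1818, -0.5455, -3.8182).
‖u_2‖ = 4.4313, so e_2 = (0.4924, -0.1231, -0.8616).
Qᵀb = (-5.4272, -1.9695).
Back-substitute: x_2 = -1.9695/4.4313 = -0.4444.
x_1 = (-5.4272 + 2.7136·(-0.4444))/3.3166 = -2.0000.

x = (-2.0000, -0.4444)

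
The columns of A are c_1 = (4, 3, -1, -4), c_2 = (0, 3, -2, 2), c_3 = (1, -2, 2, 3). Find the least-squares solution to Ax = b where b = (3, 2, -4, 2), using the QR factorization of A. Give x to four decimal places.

x = (0.4298, 1.0907, 0.4578)

c_1 = (4, 3, -1, -4); ‖c_1‖ = 6.4807, so q_1 = (0.6172, 0.4629, -0.1543, -0.6172).
q_1·c_2 = 0.6172·0 + 0.4629·3 + (-0.1543)·(-2) + (-0.6172)·2 = 0.4629.
u_2 = c_2 − 0.4629·q_1 = (-0.2857, 2.7857, -1.9286, 2.2857).
‖u_2‖ = 4.0970, so q_2 = (-0.0697, 0.6799, -0.4707, 0.5579).
q_1·c_3 = 0.6172·1 + 0.4629·(-2) + (-0.1543)·2 + (-0.6172)·3 = -2.4689; q_2·c_3 = (-0.0697)·1 + 0.6799·(-2) + (-0.4707)·2 + 0.5579·3 = -0.6974.
u_3 = c_3 + 2.4689·q_1 + 0.6974·q_2 = (2.4752, -0.3830, 1.2908, 1.8652).
‖u_3‖ = 3.3791, so q_3 = (0.7325, -0.1133, 0.3820, 0.5520).
Qᵀb = (2.1602, 4.1493, 1.5468).
Back-substitute: x_3 = 1.5468/3.3791 = 0.4578.
x_2 = (4.1493 + 0.6974·0.4578)/4.0970 = 1.0907.
x_1 = (2.1602 − 0.4629·1.0907 + 2.4689·0.4578)/6.4807 = 0.4298.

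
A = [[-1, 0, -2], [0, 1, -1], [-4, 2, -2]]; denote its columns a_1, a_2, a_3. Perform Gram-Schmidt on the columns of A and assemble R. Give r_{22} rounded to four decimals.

r_{22} = 1.1114

a_1 = (-1, 0, -4); ‖a_1‖ = 4.1231, so q_1 = (-0.2425, 0.0000, -0.9701).
q_1·a_2 = (-0.2425)·0 + 0.0000·1 + (-0.9701)·2 = -1.9403.
u_2 = a_2 + 1.9403·q_1 = (-0.4706, 1.0000, 0.1176).
r_{22} = ‖u_2‖ = 1.1114.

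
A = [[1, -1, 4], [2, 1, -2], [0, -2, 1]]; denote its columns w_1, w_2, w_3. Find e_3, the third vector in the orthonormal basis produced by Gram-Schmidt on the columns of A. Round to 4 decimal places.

e_3 = (0.7428, -0.3714, -0.5571)

w_1 = (1, 2, 0); ‖w_1‖ = 2.2361, so e_1 = (0.4472, 0.8944, 0.0000).
e_1·w_2 = 0.4472·(-1) + 0.8944·1 + 0.0000·(-2) = 0.4472.
u_2 = w_2 − 0.4472·e_1 = (-1.2000, 0.6000, -2.0000).
‖u_2‖ = 2.4083, so e_2 = (-0.4983, 0.2491, -0.8305).
e_1·w_3 = 0.4472·4 + 0.8944·(-2) + 0.0000·1 = 0.0000; e_2·w_3 = (-0.4983)·4 + 0.2491·(-2) + (-0.8305)·1 = -3.3218.
u_3 = w_3 + 0.0000·e_1 + 3.3218·e_2 = (2.3448, -1.1724, -1.7586).
‖u_3‖ = 3.1568, so e_3 = (0.7428, -0.3714, -0.5571).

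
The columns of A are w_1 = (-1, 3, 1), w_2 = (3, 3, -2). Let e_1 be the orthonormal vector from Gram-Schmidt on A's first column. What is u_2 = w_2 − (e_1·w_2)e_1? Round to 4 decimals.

u_2 = (3.3636, 1.9091, -2.3636)

e_1 = w_1/‖w_1‖ = (-1, 3, 1)/3.3166 = (-0.3015, 0.9045, 0.3015).
r_{12} = e_1·w_2 = 1.2060.
u_2 = w_2 − 1.2060·e_1 = (3.3636, 1.9091, -2.3636).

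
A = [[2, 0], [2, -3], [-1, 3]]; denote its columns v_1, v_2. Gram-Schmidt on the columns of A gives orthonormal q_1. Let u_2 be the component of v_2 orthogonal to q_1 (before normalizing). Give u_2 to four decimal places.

u_2 = (2.0000, -1.0000, 2.0000)

q_1 = v_1/‖v_1‖ = (2, 2, -1)/3.0000 = (0.6667, 0.6667, -0.3333).
r_{12} = q_1·v_2 = -3.0000.
u_2 = v_2 + 3.0000·q_1 = (2.0000, -1.0000, 2.0000).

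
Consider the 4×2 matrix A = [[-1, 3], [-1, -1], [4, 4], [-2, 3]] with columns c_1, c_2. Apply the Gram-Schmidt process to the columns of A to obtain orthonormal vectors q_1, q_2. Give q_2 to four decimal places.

q_2 = (0.5938, -0.1123, 0.4493, 0.6580)

c_1 = (-1, -1, 4, -2); ‖c_1‖ = 4.6904, so q_1 = (-0.2132, -0.2132, 0.8528, -0.4264).
q_1·c_2 = (-0.2132)·3 + (-0.2132)·(-1) + 0.8528·4 + (-0.4264)·3 = 1.7056.
u_2 = c_2 − 1.7056·q_1 = (3.3636, -0.6364, 2.5455, 3.7273).
‖u_2‖ = 5.6649, so q_2 = (0.5938, -0.1123, 0.4493, 0.6580).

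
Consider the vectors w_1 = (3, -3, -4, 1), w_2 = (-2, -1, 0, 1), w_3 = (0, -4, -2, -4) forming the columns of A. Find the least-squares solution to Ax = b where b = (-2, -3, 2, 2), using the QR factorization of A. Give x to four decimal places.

w_1 = (3, -3, -4, 1); ‖w_1‖ = 5.9161, so q_1 = (0.5071, -0.5071, -0.6761, 0.1690).
q_1·w_2 = 0.5071·(-2) + (-0.5071)·(-1) + (-0.6761)·0 + 0.1690·1 = -0.3381.
u_2 = w_2 + 0.3381·q_1 = (-1.8286, -1.1714, -0.2286, 1.0571).
‖u_2‖ = 2.4260, so q_2 = (-0.7537, -0.4829, -0.0942, 0.4357).
q_1·w_3 = 0.5071·0 + (-0.5071)·(-4) + (-0.6761)·(-2) + 0.1690·(-4) = 2.7045; q_2·w_3 = (-0.7537)·0 + (-0.4829)·(-4) + (-0.0942)·(-2) + 0.4357·(-4) = 0.3769.
u_3 = w_3 − 2.7045·q_1 − 0.3769·q_2 = (-1.0874, -2.4466, -0.1359, -4.6214).
‖u_3‖ = 5.3426, so q_3 = (-0.2035, -0.4579, -0.0254, -0.8650).
Qᵀb = (-0.5071, 3.6391, 0.0000).
Back-substitute: x_3 = 0.0000/5.3426 = 0.0000.
x_2 = (3.6391 − 0.3769·0.0000)/2.4260 = 1.5000.
x_1 = (-0.5071 + 0.3381·1.5000 − 2.7045·0.0000)/5.9161 = 0.0000.

x = (0.0000, 1.5000, 0.0000)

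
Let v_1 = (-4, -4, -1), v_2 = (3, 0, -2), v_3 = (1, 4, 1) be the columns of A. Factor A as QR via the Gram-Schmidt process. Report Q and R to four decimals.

v_1 = (-4, -4, -1); ‖v_1‖ = 5.7446, so e_1 = (-0.6963, -0.6963, -0.1741).
e_1·v_2 = (-0.6963)·3 + (-0.6963)·0 + (-0.1741)·(-2) = -1.7408.
u_2 = v_2 + 1.7408·e_1 = (1.7879, -1.2121, -2.3030).
‖u_2‖ = 3.1575, so e_2 = (0.5662, -0.3839, -0.7294).
e_1·v_3 = (-0.6963)·1 + (-0.6963)·4 + (-0.1741)·1 = -3.6556; e_2·v_3 = 0.5662·1 + (-0.3839)·4 + (-0.7294)·1 = -1.6987.
u_3 = v_3 + 3.6556·e_1 + 1.6987·e_2 = (-0.5836, 0.8024, -0.8754).
‖u_3‖ = 1.3232, so e_3 = (-0.4411, 0.6064, -0.6616).

Q = [[-0.6963, 0.5662, -0.4411], [-0.6963, -0.3839, 0.6064], [-0.1741, -0.7294, -0.6616]], R = [[5.7446, -1.7408, -3.6556], [0.0000, 3.1575, -1.6987], [0.0000, 0.0000, 1.3232]]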